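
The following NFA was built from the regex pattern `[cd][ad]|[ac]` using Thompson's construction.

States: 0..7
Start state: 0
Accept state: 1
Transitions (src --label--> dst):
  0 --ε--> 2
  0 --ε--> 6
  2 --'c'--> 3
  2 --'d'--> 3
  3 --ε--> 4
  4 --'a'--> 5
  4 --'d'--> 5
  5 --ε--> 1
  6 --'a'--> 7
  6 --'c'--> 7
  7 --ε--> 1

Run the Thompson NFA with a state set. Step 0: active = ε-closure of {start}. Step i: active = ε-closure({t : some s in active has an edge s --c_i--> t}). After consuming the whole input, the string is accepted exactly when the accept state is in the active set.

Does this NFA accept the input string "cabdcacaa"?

Answer: REJECT

Trace:
S₀ = ε-closure({0}) = {0,2,6}
'c' @ 1: {1,3,4,7}  (accept∈set)
'a' @ 2: {1,5}  (accept∈set)
'b' @ 3: {}  — dead — no transitions
rest 'dcacaa' ignored (set empty)
end set {} — state 1 not in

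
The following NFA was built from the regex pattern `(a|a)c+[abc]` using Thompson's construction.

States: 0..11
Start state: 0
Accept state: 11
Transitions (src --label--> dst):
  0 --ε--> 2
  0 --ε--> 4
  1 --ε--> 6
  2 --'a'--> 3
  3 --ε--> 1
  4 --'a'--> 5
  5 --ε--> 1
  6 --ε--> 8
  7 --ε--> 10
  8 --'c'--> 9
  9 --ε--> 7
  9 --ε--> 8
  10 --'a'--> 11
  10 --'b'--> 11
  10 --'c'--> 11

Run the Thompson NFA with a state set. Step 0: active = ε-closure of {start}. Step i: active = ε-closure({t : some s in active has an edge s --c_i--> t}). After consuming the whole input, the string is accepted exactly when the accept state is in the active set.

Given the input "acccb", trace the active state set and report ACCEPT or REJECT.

Answer: ACCEPT

Steps:
start: ε-closure({0}) = {0,2,4}
'a' @ 1: {1,3,5,6,8}
'c' @ 2: {7,8,9,10}
'c' @ 3: {7,8,9,10,11}  (accept∈set)
'c' @ 4: {7,8,9,10,11}  (accept∈set)
'b' @ 5: {11}  (accept∈set)
after full input: {11}  (accept=11 in)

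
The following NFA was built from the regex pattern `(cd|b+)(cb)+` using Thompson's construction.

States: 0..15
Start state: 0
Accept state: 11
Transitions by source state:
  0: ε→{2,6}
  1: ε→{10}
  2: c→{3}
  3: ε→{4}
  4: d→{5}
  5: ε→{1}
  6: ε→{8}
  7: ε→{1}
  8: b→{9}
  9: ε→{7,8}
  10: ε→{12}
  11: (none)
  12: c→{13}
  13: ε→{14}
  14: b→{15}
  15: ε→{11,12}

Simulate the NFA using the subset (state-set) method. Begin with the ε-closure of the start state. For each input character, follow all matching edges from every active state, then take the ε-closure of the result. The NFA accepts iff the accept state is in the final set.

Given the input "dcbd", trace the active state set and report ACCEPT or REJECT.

S₀ = ε-closure({0}) = {0,2,6,8}
'd' @ 1: {}  — no active states
rest 'cbd' ignored (set empty)
end set {} — state 11 not in

Answer: REJECT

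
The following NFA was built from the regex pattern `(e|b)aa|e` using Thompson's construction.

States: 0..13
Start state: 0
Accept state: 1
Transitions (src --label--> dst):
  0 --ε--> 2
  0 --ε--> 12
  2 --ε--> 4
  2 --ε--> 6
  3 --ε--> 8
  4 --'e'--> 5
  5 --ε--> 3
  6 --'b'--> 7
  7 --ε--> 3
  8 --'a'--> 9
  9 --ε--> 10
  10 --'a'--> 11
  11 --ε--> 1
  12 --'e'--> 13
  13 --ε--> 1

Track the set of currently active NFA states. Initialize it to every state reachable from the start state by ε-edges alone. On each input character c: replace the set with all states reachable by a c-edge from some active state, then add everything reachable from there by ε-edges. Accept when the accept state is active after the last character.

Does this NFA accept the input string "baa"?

Answer: ACCEPT

Trace:
start: ε-closure({0}) = {0,2,4,6,12}
'b' @ 1: {3,7,8}
'a' @ 2: {9,10}
'a' @ 3: {1,11}  ✓accept
after full input: {1,11}  (accept=1 in)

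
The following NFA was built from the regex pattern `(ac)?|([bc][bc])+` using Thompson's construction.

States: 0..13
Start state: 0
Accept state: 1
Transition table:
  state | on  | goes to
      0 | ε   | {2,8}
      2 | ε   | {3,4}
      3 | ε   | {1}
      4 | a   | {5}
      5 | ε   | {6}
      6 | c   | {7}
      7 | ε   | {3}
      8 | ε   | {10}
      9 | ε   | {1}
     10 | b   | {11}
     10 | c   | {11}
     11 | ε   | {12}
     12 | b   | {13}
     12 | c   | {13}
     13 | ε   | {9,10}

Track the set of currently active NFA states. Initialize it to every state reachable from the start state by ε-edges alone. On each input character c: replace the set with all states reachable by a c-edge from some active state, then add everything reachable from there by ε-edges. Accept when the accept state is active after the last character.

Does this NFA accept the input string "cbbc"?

S₀ = ε-closure({0}) = {0,1,2,3,4,8,10}
'c' @ 1: {11,12}
'b' @ 2: {1,9,10,13}  ✓accept
'b' @ 3: {11,12}
'c' @ 4: {1,9,10,13}  ✓accept
final: {1,9,10,13}; accept 1 in set

Answer: ACCEPT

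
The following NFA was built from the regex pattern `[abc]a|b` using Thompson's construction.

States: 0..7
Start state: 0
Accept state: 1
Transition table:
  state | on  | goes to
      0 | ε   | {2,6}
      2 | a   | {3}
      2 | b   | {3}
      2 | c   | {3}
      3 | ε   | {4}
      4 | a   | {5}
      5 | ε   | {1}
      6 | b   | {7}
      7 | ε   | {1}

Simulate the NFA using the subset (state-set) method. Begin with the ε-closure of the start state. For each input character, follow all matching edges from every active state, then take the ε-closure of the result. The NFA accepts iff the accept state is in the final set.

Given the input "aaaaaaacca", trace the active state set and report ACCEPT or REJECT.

Answer: REJECT

Trace:
start: ε-closure({0}) = {0,2,6}
'a' @ 1: {3,4}
'a' @ 2: {1,5}  [accepting]
'a' @ 3: {}  — dead — no transitions
rest 'aaaacca' ignored (set empty)
end set {} — state 1 not in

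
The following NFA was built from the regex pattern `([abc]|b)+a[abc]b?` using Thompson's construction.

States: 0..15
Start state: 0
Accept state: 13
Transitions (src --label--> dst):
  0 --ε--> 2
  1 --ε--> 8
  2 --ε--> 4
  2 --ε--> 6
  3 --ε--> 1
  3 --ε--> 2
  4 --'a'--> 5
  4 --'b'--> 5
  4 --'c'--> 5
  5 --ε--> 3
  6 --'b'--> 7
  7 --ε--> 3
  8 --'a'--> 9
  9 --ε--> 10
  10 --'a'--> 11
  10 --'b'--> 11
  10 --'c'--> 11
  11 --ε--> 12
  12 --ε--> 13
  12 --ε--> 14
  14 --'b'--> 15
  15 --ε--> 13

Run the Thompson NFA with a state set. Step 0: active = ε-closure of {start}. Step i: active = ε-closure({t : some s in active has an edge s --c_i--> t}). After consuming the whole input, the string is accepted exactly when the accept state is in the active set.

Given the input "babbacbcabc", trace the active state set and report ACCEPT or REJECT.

initial (ε-close {0}): {0,2,4,6}
'b' @ 1: {1,2,3,4,5,6,7,8}
'a' @ 2: {1,2,3,4,5,6,8,9,10}
'b' @ 3: {1,2,3,4,5,6,7,8,11,12,13,14}  (accept∈set)
'b' @ 4: {1,2,3,4,5,6,7,8,13,15}  (accept∈set)
'a' @ 5: {1,2,3,4,5,6,8,9,10}
'c' @ 6: {1,2,3,4,5,6,8,11,12,13,14}  (accept∈set)
'b' @ 7: {1,2,3,4,5,6,7,8,13,15}  (accept∈set)
'c' @ 8: {1,2,3,4,5,6,8}
'a' @ 9: {1,2,3,4,5,6,8,9,10}
'b' @ 10: {1,2,3,4,5,6,7,8,11,12,13,14}  (accept∈set)
'c' @ 11: {1,2,3,4,5,6,8}
after full input: {1,2,3,4,5,6,8}  (accept=13 not in)

Answer: REJECT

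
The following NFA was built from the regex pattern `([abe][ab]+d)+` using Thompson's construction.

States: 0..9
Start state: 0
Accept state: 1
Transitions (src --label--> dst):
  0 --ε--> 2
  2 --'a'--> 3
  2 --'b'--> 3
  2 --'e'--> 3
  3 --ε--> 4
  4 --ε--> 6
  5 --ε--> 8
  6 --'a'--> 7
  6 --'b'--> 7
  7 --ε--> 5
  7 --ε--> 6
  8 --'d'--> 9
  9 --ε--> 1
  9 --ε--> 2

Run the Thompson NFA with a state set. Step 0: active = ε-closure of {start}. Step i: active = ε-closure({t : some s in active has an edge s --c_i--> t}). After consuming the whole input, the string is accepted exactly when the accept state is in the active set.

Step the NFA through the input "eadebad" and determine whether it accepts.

Answer: ACCEPT

Trace:
S₀ = ε-closure({0}) = {0,2}
'e' @ 1: {3,4,6}
'a' @ 2: {5,6,7,8}
'd' @ 3: {1,2,9}  ✓accept
'e' @ 4: {3,4,6}
'b' @ 5: {5,6,7,8}
'a' @ 6: {5,6,7,8}
'd' @ 7: {1,2,9}  ✓accept
after full input: {1,2,9}  (accept=1 in)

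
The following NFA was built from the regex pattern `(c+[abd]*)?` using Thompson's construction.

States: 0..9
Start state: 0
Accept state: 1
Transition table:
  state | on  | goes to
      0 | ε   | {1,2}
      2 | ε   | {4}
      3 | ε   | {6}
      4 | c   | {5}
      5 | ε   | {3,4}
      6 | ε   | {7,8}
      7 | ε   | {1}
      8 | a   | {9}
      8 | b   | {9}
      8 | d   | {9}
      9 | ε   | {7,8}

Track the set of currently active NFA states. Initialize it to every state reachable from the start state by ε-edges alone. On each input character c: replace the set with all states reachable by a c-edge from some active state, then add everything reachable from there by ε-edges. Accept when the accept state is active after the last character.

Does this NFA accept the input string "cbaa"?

initial (ε-close {0}): {0,1,2,4}
'c' @ 1: {1,3,4,5,6,7,8}  (accept∈set)
'b' @ 2: {1,7,8,9}  (accept∈set)
'a' @ 3: {1,7,8,9}  (accept∈set)
'a' @ 4: {1,7,8,9}  (accept∈set)
after full input: {1,7,8,9}  (accept=1 in)

Answer: ACCEPT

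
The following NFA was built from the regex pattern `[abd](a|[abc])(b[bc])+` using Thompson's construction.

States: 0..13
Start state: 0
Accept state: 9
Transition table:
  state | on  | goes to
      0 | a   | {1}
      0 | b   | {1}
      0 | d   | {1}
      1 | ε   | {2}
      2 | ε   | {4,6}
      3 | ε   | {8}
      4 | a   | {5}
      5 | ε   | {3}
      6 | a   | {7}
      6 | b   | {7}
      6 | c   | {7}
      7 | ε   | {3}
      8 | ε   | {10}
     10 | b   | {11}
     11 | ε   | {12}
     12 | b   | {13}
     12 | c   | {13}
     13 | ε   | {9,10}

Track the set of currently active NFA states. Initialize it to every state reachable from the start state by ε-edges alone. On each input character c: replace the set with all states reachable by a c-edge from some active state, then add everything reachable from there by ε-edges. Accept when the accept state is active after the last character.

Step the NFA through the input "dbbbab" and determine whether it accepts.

start: ε-closure({0}) = {0}
'd' @ 1: {1,2,4,6}
'b' @ 2: {3,7,8,10}
'b' @ 3: {11,12}
'b' @ 4: {9,10,13}  ✓accept
'a' @ 5: {}  — dead — no transitions
rest 'b' ignored (set empty)
final: {}; accept 9 not in set

Answer: REJECT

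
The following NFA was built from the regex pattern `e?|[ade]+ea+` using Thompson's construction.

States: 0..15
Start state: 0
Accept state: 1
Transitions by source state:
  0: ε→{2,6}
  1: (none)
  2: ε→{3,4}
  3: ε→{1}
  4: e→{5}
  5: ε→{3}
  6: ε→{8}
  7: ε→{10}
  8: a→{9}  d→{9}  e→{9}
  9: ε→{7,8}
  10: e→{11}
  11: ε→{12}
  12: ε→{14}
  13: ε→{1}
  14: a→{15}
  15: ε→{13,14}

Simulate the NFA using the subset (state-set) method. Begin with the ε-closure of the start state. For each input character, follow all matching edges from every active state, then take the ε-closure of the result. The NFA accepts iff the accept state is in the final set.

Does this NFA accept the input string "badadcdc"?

Answer: REJECT

Derivation:
S₀ = ε-closure({0}) = {0,1,2,3,4,6,8}
'b' @ 1: {}  — dead — no transitions
rest 'adadcdc' ignored (set empty)
end set {} — state 1 not in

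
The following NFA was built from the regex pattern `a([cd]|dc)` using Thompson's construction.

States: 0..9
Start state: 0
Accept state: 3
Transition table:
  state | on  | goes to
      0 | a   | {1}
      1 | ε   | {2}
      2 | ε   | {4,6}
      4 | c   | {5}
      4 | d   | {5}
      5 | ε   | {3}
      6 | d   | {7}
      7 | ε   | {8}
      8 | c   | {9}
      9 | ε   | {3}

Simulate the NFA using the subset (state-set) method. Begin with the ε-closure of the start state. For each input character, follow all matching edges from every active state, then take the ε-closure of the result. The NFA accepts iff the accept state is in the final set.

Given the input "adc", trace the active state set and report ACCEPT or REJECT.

Answer: ACCEPT

Trace:
start: ε-closure({0}) = {0}
'a' @ 1: {1,2,4,6}
'd' @ 2: {3,5,7,8}  (accept∈set)
'c' @ 3: {3,9}  (accept∈set)
end set {3,9} — state 3 in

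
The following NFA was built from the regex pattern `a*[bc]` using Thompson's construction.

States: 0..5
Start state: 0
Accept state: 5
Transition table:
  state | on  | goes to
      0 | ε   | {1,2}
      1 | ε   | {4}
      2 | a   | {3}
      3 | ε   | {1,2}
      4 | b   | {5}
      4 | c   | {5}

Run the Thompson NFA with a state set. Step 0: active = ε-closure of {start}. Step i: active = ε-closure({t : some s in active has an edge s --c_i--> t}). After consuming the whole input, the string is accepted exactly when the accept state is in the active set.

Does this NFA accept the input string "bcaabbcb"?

initial (ε-close {0}): {0,1,2,4}
'b' @ 1: {5}  (accept∈set)
'c' @ 2: {}  — state set empty
rest 'aabbcb' ignored (set empty)
final: {}; accept 5 not in set

Answer: REJECT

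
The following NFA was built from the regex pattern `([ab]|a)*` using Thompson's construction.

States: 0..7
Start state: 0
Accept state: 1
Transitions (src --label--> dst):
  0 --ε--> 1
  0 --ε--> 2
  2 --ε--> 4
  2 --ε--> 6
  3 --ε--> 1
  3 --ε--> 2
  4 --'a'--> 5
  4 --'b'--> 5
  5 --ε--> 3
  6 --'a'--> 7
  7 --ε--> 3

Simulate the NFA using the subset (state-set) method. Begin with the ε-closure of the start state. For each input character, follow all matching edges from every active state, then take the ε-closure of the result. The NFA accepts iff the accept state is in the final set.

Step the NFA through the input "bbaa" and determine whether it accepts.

initial (ε-close {0}): {0,1,2,4,6}
'b' @ 1: {1,2,3,4,5,6}  [accepting]
'b' @ 2: {1,2,3,4,5,6}  [accepting]
'a' @ 3: {1,2,3,4,5,6,7}  [accepting]
'a' @ 4: {1,2,3,4,5,6,7}  [accepting]
final: {1,2,3,4,5,6,7}; accept 1 in set

Answer: ACCEPT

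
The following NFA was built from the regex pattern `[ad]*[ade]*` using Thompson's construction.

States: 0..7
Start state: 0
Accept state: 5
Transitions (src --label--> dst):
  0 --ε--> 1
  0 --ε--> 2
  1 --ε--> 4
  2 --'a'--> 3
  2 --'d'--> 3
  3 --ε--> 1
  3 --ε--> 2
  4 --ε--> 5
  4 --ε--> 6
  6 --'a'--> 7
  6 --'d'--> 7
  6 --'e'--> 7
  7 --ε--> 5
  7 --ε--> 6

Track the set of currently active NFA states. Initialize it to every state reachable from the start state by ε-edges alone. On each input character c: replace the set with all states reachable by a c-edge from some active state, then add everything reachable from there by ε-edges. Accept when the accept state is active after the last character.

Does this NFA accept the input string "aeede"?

initial (ε-close {0}): {0,1,2,4,5,6}
'a' @ 1: {1,2,3,4,5,6,7}  (accept∈set)
'e' @ 2: {5,6,7}  (accept∈set)
'e' @ 3: {5,6,7}  (accept∈set)
'd' @ 4: {5,6,7}  (accept∈set)
'e' @ 5: {5,6,7}  (accept∈set)
after full input: {5,6,7}  (accept=5 in)

Answer: ACCEPT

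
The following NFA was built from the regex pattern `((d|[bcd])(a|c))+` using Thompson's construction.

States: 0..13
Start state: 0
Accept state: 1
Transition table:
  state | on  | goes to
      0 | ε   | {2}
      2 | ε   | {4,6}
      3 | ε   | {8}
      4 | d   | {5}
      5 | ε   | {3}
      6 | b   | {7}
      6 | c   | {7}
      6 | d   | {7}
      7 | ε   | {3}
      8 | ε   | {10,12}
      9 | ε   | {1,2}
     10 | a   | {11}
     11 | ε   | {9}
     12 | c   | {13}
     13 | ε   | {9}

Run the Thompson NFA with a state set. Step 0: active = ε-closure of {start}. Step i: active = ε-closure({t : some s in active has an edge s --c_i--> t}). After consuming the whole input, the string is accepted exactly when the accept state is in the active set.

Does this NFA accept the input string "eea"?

Answer: REJECT

Steps:
start: ε-closure({0}) = {0,2,4,6}
'e' @ 1: {}  — dead — no transitions
rest 'ea' ignored (set empty)
final: {}; accept 1 not in set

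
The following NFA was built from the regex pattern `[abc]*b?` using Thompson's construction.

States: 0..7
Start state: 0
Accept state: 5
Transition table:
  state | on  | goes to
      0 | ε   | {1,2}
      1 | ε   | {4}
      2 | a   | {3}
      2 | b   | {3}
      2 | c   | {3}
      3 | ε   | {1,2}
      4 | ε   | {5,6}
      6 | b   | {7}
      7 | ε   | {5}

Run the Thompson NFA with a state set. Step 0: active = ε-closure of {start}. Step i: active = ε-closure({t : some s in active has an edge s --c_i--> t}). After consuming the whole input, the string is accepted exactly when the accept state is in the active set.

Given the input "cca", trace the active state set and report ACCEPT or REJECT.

start: ε-closure({0}) = {0,1,2,4,5,6}
'c' @ 1: {1,2,3,4,5,6}  [accepting]
'c' @ 2: {1,2,3,4,5,6}  [accepting]
'a' @ 3: {1,2,3,4,5,6}  [accepting]
end set {1,2,3,4,5,6} — state 5 in

Answer: ACCEPT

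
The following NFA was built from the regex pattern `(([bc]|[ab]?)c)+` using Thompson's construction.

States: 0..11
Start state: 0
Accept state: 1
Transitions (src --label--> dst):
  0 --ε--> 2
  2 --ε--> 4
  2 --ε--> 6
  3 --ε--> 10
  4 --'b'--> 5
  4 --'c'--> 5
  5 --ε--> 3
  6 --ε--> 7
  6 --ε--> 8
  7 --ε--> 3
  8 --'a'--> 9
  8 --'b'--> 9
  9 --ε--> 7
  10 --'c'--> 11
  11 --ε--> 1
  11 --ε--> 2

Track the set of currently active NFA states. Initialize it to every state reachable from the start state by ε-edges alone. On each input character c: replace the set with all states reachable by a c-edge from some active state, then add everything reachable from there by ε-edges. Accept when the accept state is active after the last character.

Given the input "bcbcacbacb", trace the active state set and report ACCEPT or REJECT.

Answer: REJECT

Derivation:
S₀ = ε-closure({0}) = {0,2,3,4,6,7,8,10}
'b' @ 1: {3,5,7,9,10}
'c' @ 2: {1,2,3,4,6,7,8,10,11}  ✓accept
'b' @ 3: {3,5,7,9,10}
'c' @ 4: {1,2,3,4,6,7,8,10,11}  ✓accept
'a' @ 5: {3,7,9,10}
'c' @ 6: {1,2,3,4,6,7,8,10,11}  ✓accept
'b' @ 7: {3,5,7,9,10}
'a' @ 8: {}  — no active states
rest 'cb' ignored (set empty)
final: {}; accept 1 not in set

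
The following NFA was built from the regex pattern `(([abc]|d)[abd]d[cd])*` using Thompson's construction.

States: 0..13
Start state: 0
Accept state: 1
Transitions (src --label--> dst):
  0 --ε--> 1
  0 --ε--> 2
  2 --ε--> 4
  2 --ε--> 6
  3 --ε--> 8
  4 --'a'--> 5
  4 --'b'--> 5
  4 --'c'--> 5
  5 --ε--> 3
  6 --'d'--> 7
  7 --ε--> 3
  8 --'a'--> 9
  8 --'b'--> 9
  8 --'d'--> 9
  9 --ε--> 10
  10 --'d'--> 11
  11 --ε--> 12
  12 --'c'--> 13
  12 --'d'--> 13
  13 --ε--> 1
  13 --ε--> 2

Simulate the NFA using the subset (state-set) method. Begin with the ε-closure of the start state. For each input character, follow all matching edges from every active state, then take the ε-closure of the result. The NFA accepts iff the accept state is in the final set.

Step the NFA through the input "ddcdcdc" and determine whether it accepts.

Answer: REJECT

Trace:
initial (ε-close {0}): {0,1,2,4,6}
'd' @ 1: {3,7,8}
'd' @ 2: {9,10}
'c' @ 3: {}  — no active states
rest 'dcdc' ignored (set empty)
final: {}; accept 1 not in set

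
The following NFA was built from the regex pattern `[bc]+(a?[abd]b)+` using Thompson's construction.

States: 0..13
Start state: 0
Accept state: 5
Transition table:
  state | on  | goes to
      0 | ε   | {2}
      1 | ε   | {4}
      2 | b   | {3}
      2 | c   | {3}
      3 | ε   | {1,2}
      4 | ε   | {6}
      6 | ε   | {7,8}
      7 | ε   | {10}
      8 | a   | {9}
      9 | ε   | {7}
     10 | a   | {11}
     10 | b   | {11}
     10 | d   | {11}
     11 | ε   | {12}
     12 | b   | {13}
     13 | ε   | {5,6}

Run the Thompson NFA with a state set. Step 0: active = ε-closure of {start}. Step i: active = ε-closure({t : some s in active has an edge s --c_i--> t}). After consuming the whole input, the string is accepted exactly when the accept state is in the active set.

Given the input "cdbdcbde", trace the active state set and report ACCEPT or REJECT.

Answer: REJECT

Trace:
initial (ε-close {0}): {0,2}
'c' @ 1: {1,2,3,4,6,7,8,10}
'd' @ 2: {11,12}
'b' @ 3: {5,6,7,8,10,13}  ✓accept
'd' @ 4: {11,12}
'c' @ 5: {}  — dead — no transitions
rest 'bde' ignored (set empty)
end set {} — state 5 not in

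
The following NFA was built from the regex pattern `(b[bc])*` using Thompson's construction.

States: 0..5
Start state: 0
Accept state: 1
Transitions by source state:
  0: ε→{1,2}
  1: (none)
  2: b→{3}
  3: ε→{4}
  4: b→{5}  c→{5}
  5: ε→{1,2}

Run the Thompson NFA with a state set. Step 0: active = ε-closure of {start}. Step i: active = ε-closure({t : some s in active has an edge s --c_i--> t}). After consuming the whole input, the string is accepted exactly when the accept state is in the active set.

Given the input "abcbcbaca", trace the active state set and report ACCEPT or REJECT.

Answer: REJECT

Trace:
start: ε-closure({0}) = {0,1,2}
'a' @ 1: {}  — dead — no transitions
rest 'bcbcbaca' ignored (set empty)
end set {} — state 1 not in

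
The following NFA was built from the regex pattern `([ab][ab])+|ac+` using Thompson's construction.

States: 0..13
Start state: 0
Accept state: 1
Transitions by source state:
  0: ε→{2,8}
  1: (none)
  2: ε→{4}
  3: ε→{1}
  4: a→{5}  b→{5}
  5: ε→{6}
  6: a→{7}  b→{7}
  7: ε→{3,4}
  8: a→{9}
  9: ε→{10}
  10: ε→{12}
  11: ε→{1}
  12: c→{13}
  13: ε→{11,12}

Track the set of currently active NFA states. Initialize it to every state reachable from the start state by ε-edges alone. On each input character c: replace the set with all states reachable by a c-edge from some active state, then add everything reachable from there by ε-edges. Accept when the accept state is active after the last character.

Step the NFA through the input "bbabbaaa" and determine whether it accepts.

Answer: ACCEPT

Steps:
S₀ = ε-closure({0}) = {0,2,4,8}
'b' @ 1: {5,6}
'b' @ 2: {1,3,4,7}  ✓accept
'a' @ 3: {5,6}
'b' @ 4: {1,3,4,7}  ✓accept
'b' @ 5: {5,6}
'a' @ 6: {1,3,4,7}  ✓accept
'a' @ 7: {5,6}
'a' @ 8: {1,3,4,7}  ✓accept
end set {1,3,4,7} — state 1 in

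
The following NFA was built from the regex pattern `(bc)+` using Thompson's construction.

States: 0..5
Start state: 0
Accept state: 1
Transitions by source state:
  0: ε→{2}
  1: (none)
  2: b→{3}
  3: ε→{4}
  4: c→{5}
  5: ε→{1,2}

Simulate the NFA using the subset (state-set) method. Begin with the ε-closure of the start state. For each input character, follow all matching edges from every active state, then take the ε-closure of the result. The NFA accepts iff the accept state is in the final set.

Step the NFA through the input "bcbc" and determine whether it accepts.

Answer: ACCEPT

Steps:
S₀ = ε-closure({0}) = {0,2}
'b' @ 1: {3,4}
'c' @ 2: {1,2,5}  ✓accept
'b' @ 3: {3,4}
'c' @ 4: {1,2,5}  ✓accept
after full input: {1,2,5}  (accept=1 in)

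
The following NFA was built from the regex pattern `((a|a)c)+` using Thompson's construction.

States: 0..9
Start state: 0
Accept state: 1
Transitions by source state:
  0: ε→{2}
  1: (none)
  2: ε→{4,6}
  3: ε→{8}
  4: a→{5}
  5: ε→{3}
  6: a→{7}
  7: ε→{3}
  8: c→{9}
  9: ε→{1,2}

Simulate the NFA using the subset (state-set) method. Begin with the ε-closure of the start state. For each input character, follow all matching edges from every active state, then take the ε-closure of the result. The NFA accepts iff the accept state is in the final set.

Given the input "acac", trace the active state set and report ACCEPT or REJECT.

Answer: ACCEPT

Steps:
start: ε-closure({0}) = {0,2,4,6}
'a' @ 1: {3,5,7,8}
'c' @ 2: {1,2,4,6,9}  [accepting]
'a' @ 3: {3,5,7,8}
'c' @ 4: {1,2,4,6,9}  [accepting]
after full input: {1,2,4,6,9}  (accept=1 in)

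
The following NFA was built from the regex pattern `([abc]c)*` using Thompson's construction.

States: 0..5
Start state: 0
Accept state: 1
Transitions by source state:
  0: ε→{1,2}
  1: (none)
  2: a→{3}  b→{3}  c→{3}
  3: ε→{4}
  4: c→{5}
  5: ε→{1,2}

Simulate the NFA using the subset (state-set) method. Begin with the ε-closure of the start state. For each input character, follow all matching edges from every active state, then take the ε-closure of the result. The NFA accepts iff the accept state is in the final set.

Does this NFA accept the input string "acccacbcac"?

Answer: ACCEPT

Derivation:
S₀ = ε-closure({0}) = {0,1,2}
'a' @ 1: {3,4}
'c' @ 2: {1,2,5}  (accept∈set)
'c' @ 3: {3,4}
'c' @ 4: {1,2,5}  (accept∈set)
'a' @ 5: {3,4}
'c' @ 6: {1,2,5}  (accept∈set)
'b' @ 7: {3,4}
'c' @ 8: {1,2,5}  (accept∈set)
'a' @ 9: {3,4}
'c' @ 10: {1,2,5}  (accept∈set)
end set {1,2,5} — state 1 in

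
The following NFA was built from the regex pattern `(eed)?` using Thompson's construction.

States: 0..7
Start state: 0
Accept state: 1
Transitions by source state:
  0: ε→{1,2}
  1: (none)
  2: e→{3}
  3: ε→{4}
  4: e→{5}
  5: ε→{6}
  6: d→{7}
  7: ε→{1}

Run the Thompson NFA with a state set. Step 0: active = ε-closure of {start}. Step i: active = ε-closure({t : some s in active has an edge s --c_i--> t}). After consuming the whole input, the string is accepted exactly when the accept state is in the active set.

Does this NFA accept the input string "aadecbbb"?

initial (ε-close {0}): {0,1,2}
'a' @ 1: {}  — state set empty
rest 'adecbbb' ignored (set empty)
final: {}; accept 1 not in set

Answer: REJECT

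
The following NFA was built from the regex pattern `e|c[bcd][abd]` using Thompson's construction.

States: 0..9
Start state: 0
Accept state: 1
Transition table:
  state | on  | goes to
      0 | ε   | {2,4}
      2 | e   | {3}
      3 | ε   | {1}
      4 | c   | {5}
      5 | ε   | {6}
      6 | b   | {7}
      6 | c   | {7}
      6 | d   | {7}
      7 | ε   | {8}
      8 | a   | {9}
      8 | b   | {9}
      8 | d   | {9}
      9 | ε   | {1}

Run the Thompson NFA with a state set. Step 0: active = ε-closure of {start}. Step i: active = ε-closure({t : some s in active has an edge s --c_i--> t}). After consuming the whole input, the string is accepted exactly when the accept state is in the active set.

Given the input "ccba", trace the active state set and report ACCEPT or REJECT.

Answer: REJECT

Steps:
S₀ = ε-closure({0}) = {0,2,4}
'c' @ 1: {5,6}
'c' @ 2: {7,8}
'b' @ 3: {1,9}  [accepting]
'a' @ 4: {}  — state set empty
final: {}; accept 1 not in set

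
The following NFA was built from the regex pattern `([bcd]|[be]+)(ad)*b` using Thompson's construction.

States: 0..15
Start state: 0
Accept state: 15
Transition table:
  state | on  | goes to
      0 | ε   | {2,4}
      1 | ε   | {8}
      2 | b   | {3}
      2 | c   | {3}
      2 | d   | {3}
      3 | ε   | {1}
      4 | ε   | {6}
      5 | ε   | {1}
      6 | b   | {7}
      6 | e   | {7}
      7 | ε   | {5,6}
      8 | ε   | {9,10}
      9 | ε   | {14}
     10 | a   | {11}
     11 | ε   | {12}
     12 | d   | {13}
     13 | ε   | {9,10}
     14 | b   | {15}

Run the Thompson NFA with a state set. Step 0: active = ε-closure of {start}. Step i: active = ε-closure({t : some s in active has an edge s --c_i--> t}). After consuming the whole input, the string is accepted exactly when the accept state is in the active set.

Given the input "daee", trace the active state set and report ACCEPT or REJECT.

initial (ε-close {0}): {0,2,4,6}
'd' @ 1: {1,3,8,9,10,14}
'a' @ 2: {11,12}
'e' @ 3: {}  — state set empty
rest 'e' ignored (set empty)
end set {} — state 15 not in

Answer: REJECT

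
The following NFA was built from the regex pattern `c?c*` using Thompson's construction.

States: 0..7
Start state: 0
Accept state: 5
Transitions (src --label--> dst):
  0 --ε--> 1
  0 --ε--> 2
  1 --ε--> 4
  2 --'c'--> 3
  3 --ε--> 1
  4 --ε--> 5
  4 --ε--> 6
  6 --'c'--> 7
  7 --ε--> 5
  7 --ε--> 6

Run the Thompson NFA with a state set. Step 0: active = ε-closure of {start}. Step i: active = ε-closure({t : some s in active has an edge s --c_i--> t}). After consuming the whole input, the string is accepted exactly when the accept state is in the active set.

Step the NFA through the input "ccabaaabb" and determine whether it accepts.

start: ε-closure({0}) = {0,1,2,4,5,6}
'c' @ 1: {1,3,4,5,6,7}  ✓accept
'c' @ 2: {5,6,7}  ✓accept
'a' @ 3: {}  — state set empty
rest 'baaabb' ignored (set empty)
after full input: {}  (accept=5 not in)

Answer: REJECT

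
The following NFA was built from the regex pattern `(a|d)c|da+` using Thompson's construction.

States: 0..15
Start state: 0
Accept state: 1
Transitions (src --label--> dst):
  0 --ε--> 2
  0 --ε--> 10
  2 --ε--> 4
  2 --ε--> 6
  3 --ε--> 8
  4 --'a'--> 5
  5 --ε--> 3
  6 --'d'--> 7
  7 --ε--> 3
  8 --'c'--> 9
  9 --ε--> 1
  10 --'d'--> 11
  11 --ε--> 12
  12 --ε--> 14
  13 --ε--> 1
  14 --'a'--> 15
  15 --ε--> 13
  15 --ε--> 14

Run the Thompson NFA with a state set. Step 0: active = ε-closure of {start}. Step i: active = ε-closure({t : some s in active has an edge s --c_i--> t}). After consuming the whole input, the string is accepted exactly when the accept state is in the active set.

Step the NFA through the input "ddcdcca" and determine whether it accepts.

Answer: REJECT

Steps:
start: ε-closure({0}) = {0,2,4,6,10}
'd' @ 1: {3,7,8,11,12,14}
'd' @ 2: {}  — state set empty
rest 'cdcca' ignored (set empty)
after full input: {}  (accept=1 not in)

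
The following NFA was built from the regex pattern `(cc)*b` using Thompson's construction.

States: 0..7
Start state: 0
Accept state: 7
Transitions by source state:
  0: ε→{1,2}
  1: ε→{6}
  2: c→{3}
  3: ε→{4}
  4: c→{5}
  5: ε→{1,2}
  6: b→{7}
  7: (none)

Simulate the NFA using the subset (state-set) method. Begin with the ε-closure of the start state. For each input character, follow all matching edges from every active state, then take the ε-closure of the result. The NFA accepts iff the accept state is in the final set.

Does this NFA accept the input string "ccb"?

Answer: ACCEPT

Trace:
initial (ε-close {0}): {0,1,2,6}
'c' @ 1: {3,4}
'c' @ 2: {1,2,5,6}
'b' @ 3: {7}  [accepting]
end set {7} — state 7 in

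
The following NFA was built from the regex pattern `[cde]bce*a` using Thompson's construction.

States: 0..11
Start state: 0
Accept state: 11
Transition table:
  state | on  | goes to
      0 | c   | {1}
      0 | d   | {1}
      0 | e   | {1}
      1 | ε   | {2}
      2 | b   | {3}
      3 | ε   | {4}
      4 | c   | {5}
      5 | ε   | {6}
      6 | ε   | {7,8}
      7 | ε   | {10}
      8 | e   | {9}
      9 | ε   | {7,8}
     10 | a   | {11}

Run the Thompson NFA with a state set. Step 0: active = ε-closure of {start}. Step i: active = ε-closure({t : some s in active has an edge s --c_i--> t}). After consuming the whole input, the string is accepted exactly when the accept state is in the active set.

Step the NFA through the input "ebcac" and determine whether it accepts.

Answer: REJECT

Derivation:
S₀ = ε-closure({0}) = {0}
'e' @ 1: {1,2}
'b' @ 2: {3,4}
'c' @ 3: {5,6,7,8,10}
'a' @ 4: {11}  ✓accept
'c' @ 5: {}  — dead — no transitions
final: {}; accept 11 not in set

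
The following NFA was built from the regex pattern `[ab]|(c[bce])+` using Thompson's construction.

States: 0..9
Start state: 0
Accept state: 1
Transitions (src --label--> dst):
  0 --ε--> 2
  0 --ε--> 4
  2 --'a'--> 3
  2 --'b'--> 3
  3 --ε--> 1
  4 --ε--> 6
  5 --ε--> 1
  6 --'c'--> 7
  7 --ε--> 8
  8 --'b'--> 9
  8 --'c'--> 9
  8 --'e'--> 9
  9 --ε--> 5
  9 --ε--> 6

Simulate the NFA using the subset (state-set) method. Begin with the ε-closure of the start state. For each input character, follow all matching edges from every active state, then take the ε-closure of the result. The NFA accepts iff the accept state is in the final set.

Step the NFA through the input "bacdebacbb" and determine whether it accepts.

Answer: REJECT

Derivation:
S₀ = ε-closure({0}) = {0,2,4,6}
'b' @ 1: {1,3}  (accept∈set)
'a' @ 2: {}  — state set empty
rest 'cdebacbb' ignored (set empty)
end set {} — state 1 not in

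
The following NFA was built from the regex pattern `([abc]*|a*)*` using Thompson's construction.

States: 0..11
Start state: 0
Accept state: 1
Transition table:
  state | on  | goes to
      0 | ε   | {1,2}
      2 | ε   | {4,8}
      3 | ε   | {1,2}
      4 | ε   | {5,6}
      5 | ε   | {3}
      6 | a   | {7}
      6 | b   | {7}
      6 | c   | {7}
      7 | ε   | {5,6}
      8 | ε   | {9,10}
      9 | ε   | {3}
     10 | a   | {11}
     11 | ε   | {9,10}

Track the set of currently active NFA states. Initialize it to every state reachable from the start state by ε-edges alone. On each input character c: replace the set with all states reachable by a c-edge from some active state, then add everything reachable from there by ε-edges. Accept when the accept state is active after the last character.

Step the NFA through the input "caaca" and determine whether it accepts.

start: ε-closure({0}) = {0,1,2,3,4,5,6,8,9,10}
'c' @ 1: {1,2,3,4,5,6,7,8,9,10}  ✓accept
'a' @ 2: {1,2,3,4,5,6,7,8,9,10,11}  ✓accept
'a' @ 3: {1,2,3,4,5,6,7,8,9,10,11}  ✓accept
'c' @ 4: {1,2,3,4,5,6,7,8,9,10}  ✓accept
'a' @ 5: {1,2,3,4,5,6,7,8,9,10,11}  ✓accept
final: {1,2,3,4,5,6,7,8,9,10,11}; accept 1 in set

Answer: ACCEPT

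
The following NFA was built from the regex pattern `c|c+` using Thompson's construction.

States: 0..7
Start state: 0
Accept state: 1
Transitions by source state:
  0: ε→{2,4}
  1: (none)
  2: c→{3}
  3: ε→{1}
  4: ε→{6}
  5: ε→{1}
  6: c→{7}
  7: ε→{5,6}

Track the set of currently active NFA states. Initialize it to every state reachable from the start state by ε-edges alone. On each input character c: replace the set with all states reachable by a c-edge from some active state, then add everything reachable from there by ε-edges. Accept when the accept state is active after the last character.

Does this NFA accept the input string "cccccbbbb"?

Answer: REJECT

Trace:
S₀ = ε-closure({0}) = {0,2,4,6}
'c' @ 1: {1,3,5,6,7}  [accepting]
'c' @ 2: {1,5,6,7}  [accepting]
'c' @ 3: {1,5,6,7}  [accepting]
'c' @ 4: {1,5,6,7}  [accepting]
'c' @ 5: {1,5,6,7}  [accepting]
'b' @ 6: {}  — dead — no transitions
rest 'bbb' ignored (set empty)
final: {}; accept 1 not in set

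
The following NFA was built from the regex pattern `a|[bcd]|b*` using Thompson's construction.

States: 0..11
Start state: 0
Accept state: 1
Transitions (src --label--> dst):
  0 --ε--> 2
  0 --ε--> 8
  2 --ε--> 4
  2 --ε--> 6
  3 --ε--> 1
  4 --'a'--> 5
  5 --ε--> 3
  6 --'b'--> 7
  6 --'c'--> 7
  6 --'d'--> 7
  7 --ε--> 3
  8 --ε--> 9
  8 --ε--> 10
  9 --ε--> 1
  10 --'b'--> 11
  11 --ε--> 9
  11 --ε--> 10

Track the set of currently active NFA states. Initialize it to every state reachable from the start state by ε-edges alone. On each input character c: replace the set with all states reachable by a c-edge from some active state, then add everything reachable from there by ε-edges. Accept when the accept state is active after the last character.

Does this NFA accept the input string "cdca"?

initial (ε-close {0}): {0,1,2,4,6,8,9,10}
'c' @ 1: {1,3,7}  (accept∈set)
'd' @ 2: {}  — dead — no transitions
rest 'ca' ignored (set empty)
final: {}; accept 1 not in set

Answer: REJECT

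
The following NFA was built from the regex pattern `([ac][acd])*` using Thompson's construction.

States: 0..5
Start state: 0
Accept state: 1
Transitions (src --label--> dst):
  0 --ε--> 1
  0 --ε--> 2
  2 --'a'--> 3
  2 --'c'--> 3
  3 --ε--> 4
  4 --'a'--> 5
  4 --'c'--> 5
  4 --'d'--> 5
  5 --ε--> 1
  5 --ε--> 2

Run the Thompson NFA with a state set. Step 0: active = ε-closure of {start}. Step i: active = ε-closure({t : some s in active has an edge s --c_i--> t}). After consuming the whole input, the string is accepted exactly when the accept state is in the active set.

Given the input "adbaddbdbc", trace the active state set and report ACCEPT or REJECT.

Answer: REJECT

Steps:
start: ε-closure({0}) = {0,1,2}
'a' @ 1: {3,4}
'd' @ 2: {1,2,5}  [accepting]
'b' @ 3: {}  — no active states
rest 'addbdbc' ignored (set empty)
after full input: {}  (accept=1 not in)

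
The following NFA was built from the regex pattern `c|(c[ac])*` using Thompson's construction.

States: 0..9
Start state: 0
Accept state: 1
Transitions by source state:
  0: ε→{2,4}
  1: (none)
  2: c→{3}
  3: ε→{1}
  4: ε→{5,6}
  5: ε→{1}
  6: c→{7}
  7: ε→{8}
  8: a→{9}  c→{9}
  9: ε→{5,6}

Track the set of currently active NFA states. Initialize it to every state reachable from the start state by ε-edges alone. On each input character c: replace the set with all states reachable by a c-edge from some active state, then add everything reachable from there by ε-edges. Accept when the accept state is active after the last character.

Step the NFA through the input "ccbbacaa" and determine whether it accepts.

Answer: REJECT

Derivation:
start: ε-closure({0}) = {0,1,2,4,5,6}
'c' @ 1: {1,3,7,8}  [accepting]
'c' @ 2: {1,5,6,9}  [accepting]
'b' @ 3: {}  — dead — no transitions
rest 'bacaa' ignored (set empty)
after full input: {}  (accept=1 not in)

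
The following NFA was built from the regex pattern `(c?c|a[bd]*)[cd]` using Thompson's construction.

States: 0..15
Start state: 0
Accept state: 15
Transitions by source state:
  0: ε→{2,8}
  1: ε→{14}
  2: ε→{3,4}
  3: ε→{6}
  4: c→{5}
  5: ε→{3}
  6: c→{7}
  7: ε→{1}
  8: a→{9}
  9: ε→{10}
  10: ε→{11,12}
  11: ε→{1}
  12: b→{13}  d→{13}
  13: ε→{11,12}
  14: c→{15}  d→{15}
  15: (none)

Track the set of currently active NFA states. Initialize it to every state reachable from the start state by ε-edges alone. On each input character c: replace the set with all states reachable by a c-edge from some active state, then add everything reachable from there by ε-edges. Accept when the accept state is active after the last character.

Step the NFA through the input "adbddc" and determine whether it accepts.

Answer: ACCEPT

Derivation:
start: ε-closure({0}) = {0,2,3,4,6,8}
'a' @ 1: {1,9,10,11,12,14}
'd' @ 2: {1,11,12,13,14,15}  (accept∈set)
'b' @ 3: {1,11,12,13,14}
'd' @ 4: {1,11,12,13,14,15}  (accept∈set)
'd' @ 5: {1,11,12,13,14,15}  (accept∈set)
'c' @ 6: {15}  (accept∈set)
final: {15}; accept 15 in set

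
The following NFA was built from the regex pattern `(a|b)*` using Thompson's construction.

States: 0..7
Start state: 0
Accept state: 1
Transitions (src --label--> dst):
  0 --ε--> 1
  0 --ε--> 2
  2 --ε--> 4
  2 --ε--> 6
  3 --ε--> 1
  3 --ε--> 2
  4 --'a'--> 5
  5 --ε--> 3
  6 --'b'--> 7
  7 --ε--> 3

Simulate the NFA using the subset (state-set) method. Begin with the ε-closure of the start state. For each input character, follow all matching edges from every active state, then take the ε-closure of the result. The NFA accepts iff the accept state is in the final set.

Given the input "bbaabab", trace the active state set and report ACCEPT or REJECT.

start: ε-closure({0}) = {0,1,2,4,6}
'b' @ 1: {1,2,3,4,6,7}  ✓accept
'b' @ 2: {1,2,3,4,6,7}  ✓accept
'a' @ 3: {1,2,3,4,5,6}  ✓accept
'a' @ 4: {1,2,3,4,5,6}  ✓accept
'b' @ 5: {1,2,3,4,6,7}  ✓accept
'a' @ 6: {1,2,3,4,5,6}  ✓accept
'b' @ 7: {1,2,3,4,6,7}  ✓accept
end set {1,2,3,4,6,7} — state 1 in

Answer: ACCEPT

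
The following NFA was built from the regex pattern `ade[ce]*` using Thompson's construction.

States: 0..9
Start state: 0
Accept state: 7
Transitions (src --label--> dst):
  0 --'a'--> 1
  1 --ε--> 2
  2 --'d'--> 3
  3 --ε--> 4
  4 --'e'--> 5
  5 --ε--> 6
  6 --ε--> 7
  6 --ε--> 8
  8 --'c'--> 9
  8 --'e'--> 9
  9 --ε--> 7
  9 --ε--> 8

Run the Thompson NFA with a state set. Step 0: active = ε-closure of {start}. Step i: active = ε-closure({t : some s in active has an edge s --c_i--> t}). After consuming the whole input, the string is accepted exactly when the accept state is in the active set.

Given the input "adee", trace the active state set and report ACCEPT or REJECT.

start: ε-closure({0}) = {0}
'a' @ 1: {1,2}
'd' @ 2: {3,4}
'e' @ 3: {5,6,7,8}  ✓accept
'e' @ 4: {7,8,9}  ✓accept
final: {7,8,9}; accept 7 in set

Answer: ACCEPT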